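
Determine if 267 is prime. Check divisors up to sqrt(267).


267 / 3 = 89 (exact division)
267 is NOT prime.

No, 267 is not prime


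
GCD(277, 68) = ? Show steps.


277 = 4 * 68 + 5
68 = 13 * 5 + 3
5 = 1 * 3 + 2
3 = 1 * 2 + 1
2 = 2 * 1 + 0
GCD = 1


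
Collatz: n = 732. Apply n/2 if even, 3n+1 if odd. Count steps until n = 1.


732 → 366 → 183 → 550 → 275 → 826 → 413 → 1240 → 620 → 310 → 155 → 466 → 233 → 700 → 350 → 175 → 526 → 263 → 790 → 395 → 1186 → 593 → 1780 → 890 → 445 → 1336 → 668 → 334 → 167 → 502 → 251 → 754 → 377 → 1132 → 566 → 283 → 850 → 425 → 1276 → 638 → 319 → 958 → 479 → 1438 → 719 → 2158 → 1079 → 3238 → 1619 → 4858 → 2429 → 7288 → 3644 → 1822 → 911 → 2734 → 1367 → 4102 → 2051 → 6154 → 3077 → 9232 → 4616 → 2308 → 1154 → 577 → 1732 → 866 → 433 → 1300 → 650 → 325 → 976 → 488 → 244 → 122 → 61 → 184 → 92 → 46 → 23 → 70 → 35 → 106 → 53 → 160 → 80 → 40 → 20 → 10 → 5 → 16 → 8 → 4 → 2 → 1
Total steps = 95

95 steps


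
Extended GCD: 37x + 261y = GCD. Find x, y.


Tabular extended Euclidean (each row: r = 37*s + 261*t):
r=37, s=1, t=0
r=261, s=0, t=1
q=0: r=37, s=1, t=0   [37*(1) + 261*(0) = 37]
q=7: r=2, s=-7, t=1   [37*(-7) + 261*(1) = 2]
q=18: r=1, s=127, t=-18   [37*(127) + 261*(-18) = 1]
q=2: r=0, s=-261, t=37   [37*(-261) + 261*(37) = 0]
GCD = 1; from the row with r=1: x=127, y=-18
Check: 37*(127) + 261*(-18) = 4699 - 4698 = 1

GCD = 1, x = 127, y = -18


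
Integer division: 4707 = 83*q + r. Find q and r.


4707 = 83 * 56 + 59
Check: 4648 + 59 = 4707

q = 56, r = 59


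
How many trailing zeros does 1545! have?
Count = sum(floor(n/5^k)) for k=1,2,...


floor(1545/5) = 309
floor(1545/25) = 61
floor(1545/125) = 12
floor(1545/625) = 2
Total = 384

384 trailing zeros


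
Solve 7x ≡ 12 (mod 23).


GCD(7, 23) = 1, unique solution
a^(-1) mod 23 = 10
x = 10 * 12 mod 23 = 5

x ≡ 5 (mod 23)


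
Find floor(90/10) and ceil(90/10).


90/10 = 9.0000
floor = 9
ceil = 9

floor = 9, ceil = 9


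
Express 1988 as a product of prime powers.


1988 / 2 = 994
994 / 2 = 497
497 / 7 = 71
71 / 71 = 1
1988 = 2^2 × 7 × 71


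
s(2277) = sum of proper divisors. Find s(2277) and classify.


Proper divisors: 1, 3, 9, 11, 23, 33, 69, 99, 207, 253, 759
Sum = 1 + 3 + 9 + 11 + 23 + 33 + 69 + 99 + 207 + 253 + 759 = 1467
1467 < 2277 → deficient

s(2277) = 1467 (deficient)


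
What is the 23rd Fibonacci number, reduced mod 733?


F(k) mod 733 for k=1..23:
1, 1, 2, 3, 5, 8, 13, 21, 34, 55, 89, 144, 233, 377, 610, 254, 131, 385, 516, 168, 684, 119, 70
F(23) mod 733 = 70


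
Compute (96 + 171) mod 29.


96 + 171 = 267
267 mod 29 = 6


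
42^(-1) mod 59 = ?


Use the extended Euclidean algorithm on (59, 42); each row r = 59*s + 42*t:
r=59, s=1, t=0
r=42, s=0, t=1
q=1: r=17, s=1, t=-1   [59*(1) + 42*(-1) = 17]
q=2: r=8, s=-2, t=3   [59*(-2) + 42*(3) = 8]
q=2: r=1, s=5, t=-7   [59*(5) + 42*(-7) = 1]
q=8: r=0, s=-42, t=59   [59*(-42) + 42*(59) = 0]
GCD = 1 with t = -7, so 42*(-7) ≡ 1 (mod 59)
Inverse = -7 mod 59 = 52
Check: 42 * 52 = 2184 ≡ 1 (mod 59)

42^(-1) ≡ 52 (mod 59)


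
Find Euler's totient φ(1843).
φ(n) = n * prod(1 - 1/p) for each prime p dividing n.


1843 = 19 × 97
Prime factors: 19, 97
φ(1843) = 1843 × (1-1/19) × (1-1/97)
= 1843 × 18/19 × 96/97 = 1728

φ(1843) = 1728


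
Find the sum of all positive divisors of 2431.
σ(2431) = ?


Divisors of 2431: 1, 11, 13, 17, 143, 187, 221, 2431
Sum = 1 + 11 + 13 + 17 + 143 + 187 + 221 + 2431 = 3024

σ(2431) = 3024


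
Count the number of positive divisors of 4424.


4424 = 2^3 × 7^1 × 79^1
d(4424) = (3+1) × (1+1) × (1+1) = 16

16 divisors


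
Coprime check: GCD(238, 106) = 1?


Euclidean algorithm:
238 = 2 * 106 + 26
106 = 4 * 26 + 2
26 = 13 * 2 + 0
GCD(238, 106) = 2

No, not coprime (GCD = 2)


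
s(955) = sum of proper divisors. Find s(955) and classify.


Proper divisors: 1, 5, 191
Sum = 1 + 5 + 191 = 197
197 < 955 → deficient

s(955) = 197 (deficient)


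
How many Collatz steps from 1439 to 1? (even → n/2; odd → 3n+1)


1439 → 4318 → 2159 → 6478 → 3239 → 9718 → 4859 → 14578 → 7289 → 21868 → 10934 → 5467 → 16402 → 8201 → 24604 → 12302 → 6151 → 18454 → 9227 → 27682 → 13841 → 41524 → 20762 → 10381 → 31144 → 15572 → 7786 → 3893 → 11680 → 5840 → 2920 → 1460 → 730 → 365 → 1096 → 548 → 274 → 137 → 412 → 206 → 103 → 310 → 155 → 466 → 233 → 700 → 350 → 175 → 526 → 263 → 790 → 395 → 1186 → 593 → 1780 → 890 → 445 → 1336 → 668 → 334 → 167 → 502 → 251 → 754 → 377 → 1132 → 566 → 283 → 850 → 425 → 1276 → 638 → 319 → 958 → 479 → 1438 → 719 → 2158 → 1079 → 3238 → 1619 → 4858 → 2429 → 7288 → 3644 → 1822 → 911 → 2734 → 1367 → 4102 → 2051 → 6154 → 3077 → 9232 → 4616 → 2308 → 1154 → 577 → 1732 → 866 → 433 → 1300 → 650 → 325 → 976 → 488 → 244 → 122 → 61 → 184 → 92 → 46 → 23 → 70 → 35 → 106 → 53 → 160 → 80 → 40 → 20 → 10 → 5 → 16 → 8 → 4 → 2 → 1
Total steps = 127

127 steps


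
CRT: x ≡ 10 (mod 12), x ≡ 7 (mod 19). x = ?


M = 12*19 = 228
M1 = M/12 = 19, M2 = M/19 = 12
M1^(-1) mod 12 = 7, M2^(-1) mod 19 = 8
x = 10*19*7 + 7*12*8 = 2002
2002 mod 228 = 178
Check: 178 mod 12 = 10 ✓, 178 mod 19 = 7 ✓

x ≡ 178 (mod 228)


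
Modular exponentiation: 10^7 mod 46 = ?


10^1 mod 46 = 10
10^2 mod 46 = 8
10^3 mod 46 = 34
10^4 mod 46 = 18
10^5 mod 46 = 42
10^6 mod 46 = 6
10^7 mod 46 = 14


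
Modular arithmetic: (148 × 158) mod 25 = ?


148 × 158 = 23384
23384 mod 25 = 9


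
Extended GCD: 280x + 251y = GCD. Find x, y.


Tabular extended Euclidean (each row: r = 280*s + 251*t):
r=280, s=1, t=0
r=251, s=0, t=1
q=1: r=29, s=1, t=-1   [280*(1) + 251*(-1) = 29]
q=8: r=19, s=-8, t=9   [280*(-8) + 251*(9) = 19]
q=1: r=10, s=9, t=-10   [280*(9) + 251*(-10) = 10]
q=1: r=9, s=-17, t=19   [280*(-17) + 251*(19) = 9]
q=1: r=1, s=26, t=-29   [280*(26) + 251*(-29) = 1]
q=9: r=0, s=-251, t=280   [280*(-251) + 251*(280) = 0]
GCD = 1; from the row with r=1: x=26, y=-29
Check: 280*(26) + 251*(-29) = 7280 - 7279 = 1

GCD = 1, x = 26, y = -29


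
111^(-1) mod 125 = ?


Use the extended Euclidean algorithm on (125, 111); each row r = 125*s + 111*t:
r=125, s=1, t=0
r=111, s=0, t=1
q=1: r=14, s=1, t=-1   [125*(1) + 111*(-1) = 14]
q=7: r=13, s=-7, t=8   [125*(-7) + 111*(8) = 13]
q=1: r=1, s=8, t=-9   [125*(8) + 111*(-9) = 1]
q=13: r=0, s=-111, t=125   [125*(-111) + 111*(125) = 0]
GCD = 1 with t = -9, so 111*(-9) ≡ 1 (mod 125)
Inverse = -9 mod 125 = 116
Check: 111 * 116 = 12876 ≡ 1 (mod 125)

111^(-1) ≡ 116 (mod 125)


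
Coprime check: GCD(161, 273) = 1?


Euclidean algorithm:
273 = 1 * 161 + 112
161 = 1 * 112 + 49
112 = 2 * 49 + 14
49 = 3 * 14 + 7
14 = 2 * 7 + 0
GCD(161, 273) = 7

No, not coprime (GCD = 7)


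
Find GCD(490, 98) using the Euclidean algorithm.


490 = 5 * 98 + 0
GCD = 98


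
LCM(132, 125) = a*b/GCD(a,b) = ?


GCD(132, 125) = 1
LCM = 132*125/1 = 16500/1 = 16500

LCM = 16500


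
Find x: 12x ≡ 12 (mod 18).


GCD(12, 18) = 6 divides 12
Divide: 2x ≡ 2 (mod 3)
x ≡ 1 (mod 3)


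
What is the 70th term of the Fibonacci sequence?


Sequence: 1, 1, 2, 3, 5, 8, 13, 21, 34, 55, 89, 144, 233, 377, 610, 987, 1597, 2584, 4181, 6765, 10946, 17711, 28657, 46368, 75025, 121393, 196418, 317811, 514229, 832040, 1346269, 2178309, 3524578, 5702887, 9227465, 14930352, 24157817, 39088169, 63245986, 102334155, 165580141, 267914296, 433494437, 701408733, 1134903170, 1836311903, 2971215073, 4807526976, 7778742049, 12586269025, 20365011074, 32951280099, 53316291173, 86267571272, 139583862445, 225851433717, 365435296162, 591286729879, 956722026041, 1548008755920, 2504730781961, 4052739537881, 6557470319842, 10610209857723, 17167680177565, 27777890035288, 44945570212853, 72723460248141, 117669030460994, 190392490709135
F(70) = 190392490709135


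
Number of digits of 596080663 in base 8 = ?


596080663 in base 8 = 4341674027
Number of digits = 10

10 digits (base 8)


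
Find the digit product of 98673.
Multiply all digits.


9 × 8 × 6 × 7 × 3 = 9072


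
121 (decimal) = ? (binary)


121 (base 10) = 121 (decimal)
121 (decimal) = 1111001 (base 2)


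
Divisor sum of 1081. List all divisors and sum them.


Divisors of 1081: 1, 23, 47, 1081
Sum = 1 + 23 + 47 + 1081 = 1152

σ(1081) = 1152


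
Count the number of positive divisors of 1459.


1459 = 1459^1
d(1459) = (1+1) = 2

2 divisors


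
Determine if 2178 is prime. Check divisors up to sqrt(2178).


2178 / 2 = 1089 (exact division)
2178 is NOT prime.

No, 2178 is not prime


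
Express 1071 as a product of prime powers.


1071 / 3 = 357
357 / 3 = 119
119 / 7 = 17
17 / 17 = 1
1071 = 3^2 × 7 × 17


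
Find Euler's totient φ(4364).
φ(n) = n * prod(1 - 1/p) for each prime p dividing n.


4364 = 2^2 × 1091
Prime factors: 2, 1091
φ(4364) = 4364 × (1-1/2) × (1-1/1091)
= 4364 × 1/2 × 1090/1091 = 2180

φ(4364) = 2180


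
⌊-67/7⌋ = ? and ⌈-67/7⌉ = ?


-67/7 = -9.5714
floor = -10
ceil = -9

floor = -10, ceil = -9


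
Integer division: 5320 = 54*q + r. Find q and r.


5320 = 54 * 98 + 28
Check: 5292 + 28 = 5320

q = 98, r = 28


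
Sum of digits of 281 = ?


2 + 8 + 1 = 11


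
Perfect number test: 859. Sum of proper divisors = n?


Proper divisors of 859: 1
Sum = 1 = 1

No, 859 is not perfect (1 ≠ 859)


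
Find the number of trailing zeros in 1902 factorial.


floor(1902/5) = 380
floor(1902/25) = 76
floor(1902/125) = 15
floor(1902/625) = 3
Total = 474

474 trailing zeros


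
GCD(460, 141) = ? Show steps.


460 = 3 * 141 + 37
141 = 3 * 37 + 30
37 = 1 * 30 + 7
30 = 4 * 7 + 2
7 = 3 * 2 + 1
2 = 2 * 1 + 0
GCD = 1


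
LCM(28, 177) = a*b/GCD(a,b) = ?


GCD(28, 177) = 1
LCM = 28*177/1 = 4956/1 = 4956

LCM = 4956


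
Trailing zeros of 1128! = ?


floor(1128/5) = 225
floor(1128/25) = 45
floor(1128/125) = 9
floor(1128/625) = 1
Total = 280

280 trailing zeros


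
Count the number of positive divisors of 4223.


4223 = 41^1 × 103^1
d(4223) = (1+1) × (1+1) = 4

4 divisors


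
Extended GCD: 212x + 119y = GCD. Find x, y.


Tabular extended Euclidean (each row: r = 212*s + 119*t):
r=212, s=1, t=0
r=119, s=0, t=1
q=1: r=93, s=1, t=-1   [212*(1) + 119*(-1) = 93]
q=1: r=26, s=-1, t=2   [212*(-1) + 119*(2) = 26]
q=3: r=15, s=4, t=-7   [212*(4) + 119*(-7) = 15]
q=1: r=11, s=-5, t=9   [212*(-5) + 119*(9) = 11]
q=1: r=4, s=9, t=-16   [212*(9) + 119*(-16) = 4]
q=2: r=3, s=-23, t=41   [212*(-23) + 119*(41) = 3]
q=1: r=1, s=32, t=-57   [212*(32) + 119*(-57) = 1]
q=3: r=0, s=-119, t=212   [212*(-119) + 119*(212) = 0]
GCD = 1; from the row with r=1: x=32, y=-57
Check: 212*(32) + 119*(-57) = 6784 - 6783 = 1

GCD = 1, x = 32, y = -57


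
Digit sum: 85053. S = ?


8 + 5 + 0 + 5 + 3 = 21


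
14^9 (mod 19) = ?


14^1 mod 19 = 14
14^2 mod 19 = 6
14^3 mod 19 = 8
14^4 mod 19 = 17
14^5 mod 19 = 10
14^6 mod 19 = 7
14^7 mod 19 = 3
14^8 mod 19 = 4
14^9 mod 19 = 18


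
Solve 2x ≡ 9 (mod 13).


GCD(2, 13) = 1, unique solution
a^(-1) mod 13 = 7
x = 7 * 9 mod 13 = 11

x ≡ 11 (mod 13)


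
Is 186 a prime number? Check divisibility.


186 / 2 = 93 (exact division)
186 is NOT prime.

No, 186 is not prime


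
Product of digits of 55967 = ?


5 × 5 × 9 × 6 × 7 = 9450


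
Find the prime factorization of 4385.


4385 / 5 = 877
877 / 877 = 1
4385 = 5 × 877


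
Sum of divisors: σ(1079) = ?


Divisors of 1079: 1, 13, 83, 1079
Sum = 1 + 13 + 83 + 1079 = 1176

σ(1079) = 1176


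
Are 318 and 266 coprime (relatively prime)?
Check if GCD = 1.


Euclidean algorithm:
318 = 1 * 266 + 52
266 = 5 * 52 + 6
52 = 8 * 6 + 4
6 = 1 * 4 + 2
4 = 2 * 2 + 0
GCD(318, 266) = 2

No, not coprime (GCD = 2)


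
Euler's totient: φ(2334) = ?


2334 = 2 × 3 × 389
Prime factors: 2, 3, 389
φ(2334) = 2334 × (1-1/2) × (1-1/3) × (1-1/389)
= 2334 × 1/2 × 2/3 × 388/389 = 776

φ(2334) = 776


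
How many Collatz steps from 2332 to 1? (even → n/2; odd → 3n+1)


2332 → 1166 → 583 → 1750 → 875 → 2626 → 1313 → 3940 → 1970 → 985 → 2956 → 1478 → 739 → 2218 → 1109 → 3328 → 1664 → 832 → 416 → 208 → 104 → 52 → 26 → 13 → 40 → 20 → 10 → 5 → 16 → 8 → 4 → 2 → 1
Total steps = 32

32 steps


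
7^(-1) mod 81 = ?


Use the extended Euclidean algorithm on (81, 7); each row r = 81*s + 7*t:
r=81, s=1, t=0
r=7, s=0, t=1
q=11: r=4, s=1, t=-11   [81*(1) + 7*(-11) = 4]
q=1: r=3, s=-1, t=12   [81*(-1) + 7*(12) = 3]
q=1: r=1, s=2, t=-23   [81*(2) + 7*(-23) = 1]
q=3: r=0, s=-7, t=81   [81*(-7) + 7*(81) = 0]
GCD = 1 with t = -23, so 7*(-23) ≡ 1 (mod 81)
Inverse = -23 mod 81 = 58
Check: 7 * 58 = 406 ≡ 1 (mod 81)

7^(-1) ≡ 58 (mod 81)


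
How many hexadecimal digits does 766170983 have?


766170983 in base 16 = 2DAAD767
Number of digits = 8

8 digits (base 16)


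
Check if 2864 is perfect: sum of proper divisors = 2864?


Proper divisors of 2864: 1, 2, 4, 8, 16, 179, 358, 716, 1432
Sum = 1 + 2 + 4 + 8 + 16 + 179 + 358 + 716 + 1432 = 2716

No, 2864 is not perfect (2716 ≠ 2864)


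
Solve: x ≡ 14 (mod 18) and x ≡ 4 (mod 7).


M = 18*7 = 126
M1 = M/18 = 7, M2 = M/7 = 18
M1^(-1) mod 18 = 13, M2^(-1) mod 7 = 2
x = 14*7*13 + 4*18*2 = 1418
1418 mod 126 = 32
Check: 32 mod 18 = 14 ✓, 32 mod 7 = 4 ✓

x ≡ 32 (mod 126)


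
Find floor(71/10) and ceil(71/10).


71/10 = 7.1000
floor = 7
ceil = 8

floor = 7, ceil = 8


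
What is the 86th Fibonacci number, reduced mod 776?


F(k) mod 776 for k=1..86:
1, 1, 2, 3, 5, 8, 13, 21, 34, 55, 89, 144, 233, 377, 610, 211, 45, 256, 301, 557, 82, 639, 721, 584, 529, 337, 90, 427, 517, 168, 685, 77, 762, 63, 49, 112, 161, 273, 434, 707, 365, 296, 661, 181, 66, 247, 313, 560, 97, 657, 754, 635, 613, 472, 309, 5, 314, 319, 633, 176, 33, 209, 242, 451, 693, 368, 285, 653, 162, 39, 201, 240, 441, 681, 346, 251, 597, 72, 669, 741, 634, 599, 457, 280, 737, 241
F(86) mod 776 = 241


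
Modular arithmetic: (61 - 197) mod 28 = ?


61 - 197 = -136
-136 mod 28 = 4


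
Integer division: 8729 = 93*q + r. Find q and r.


8729 = 93 * 93 + 80
Check: 8649 + 80 = 8729

q = 93, r = 80


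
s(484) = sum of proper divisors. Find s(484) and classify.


Proper divisors: 1, 2, 4, 11, 22, 44, 121, 242
Sum = 1 + 2 + 4 + 11 + 22 + 44 + 121 + 242 = 447
447 < 484 → deficient

s(484) = 447 (deficient)


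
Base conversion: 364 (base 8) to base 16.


364 (base 8) = 244 (decimal)
244 (decimal) = F4 (base 16)


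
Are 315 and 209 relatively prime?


Euclidean algorithm:
315 = 1 * 209 + 106
209 = 1 * 106 + 103
106 = 1 * 103 + 3
103 = 34 * 3 + 1
3 = 3 * 1 + 0
GCD(315, 209) = 1

Yes, coprime (GCD = 1)


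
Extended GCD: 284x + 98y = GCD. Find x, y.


Tabular extended Euclidean (each row: r = 284*s + 98*t):
r=284, s=1, t=0
r=98, s=0, t=1
q=2: r=88, s=1, t=-2   [284*(1) + 98*(-2) = 88]
q=1: r=10, s=-1, t=3   [284*(-1) + 98*(3) = 10]
q=8: r=8, s=9, t=-26   [284*(9) + 98*(-26) = 8]
q=1: r=2, s=-10, t=29   [284*(-10) + 98*(29) = 2]
q=4: r=0, s=49, t=-142   [284*(49) + 98*(-142) = 0]
GCD = 2; from the row with r=2: x=-10, y=29
Check: 284*(-10) + 98*(29) = -2840 + 2842 = 2

GCD = 2, x = -10, y = 29


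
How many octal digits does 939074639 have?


939074639 in base 8 = 6776222117
Number of digits = 10

10 digits (base 8)


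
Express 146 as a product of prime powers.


146 / 2 = 73
73 / 73 = 1
146 = 2 × 73


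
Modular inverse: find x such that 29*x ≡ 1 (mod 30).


Use the extended Euclidean algorithm on (30, 29); each row r = 30*s + 29*t:
r=30, s=1, t=0
r=29, s=0, t=1
q=1: r=1, s=1, t=-1   [30*(1) + 29*(-1) = 1]
q=29: r=0, s=-29, t=30   [30*(-29) + 29*(30) = 0]
GCD = 1 with t = -1, so 29*(-1) ≡ 1 (mod 30)
Inverse = -1 mod 30 = 29
Check: 29 * 29 = 841 ≡ 1 (mod 30)

29^(-1) ≡ 29 (mod 30)


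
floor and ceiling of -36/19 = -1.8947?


-36/19 = -1.8947
floor = -2
ceil = -1

floor = -2, ceil = -1


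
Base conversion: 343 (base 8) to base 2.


343 (base 8) = 227 (decimal)
227 (decimal) = 11100011 (base 2)


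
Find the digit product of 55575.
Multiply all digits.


5 × 5 × 5 × 7 × 5 = 4375


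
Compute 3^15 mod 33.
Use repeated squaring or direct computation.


3^1 mod 33 = 3
3^2 mod 33 = 9
3^3 mod 33 = 27
3^4 mod 33 = 15
3^5 mod 33 = 12
3^6 mod 33 = 3
3^7 mod 33 = 9
3^8 mod 33 = 27
3^9 mod 33 = 15
3^10 mod 33 = 12
3^11 mod 33 = 3
3^12 mod 33 = 9
3^13 mod 33 = 27
3^14 mod 33 = 15
3^15 mod 33 = 12


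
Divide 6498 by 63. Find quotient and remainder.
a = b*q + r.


6498 = 63 * 103 + 9
Check: 6489 + 9 = 6498

q = 103, r = 9


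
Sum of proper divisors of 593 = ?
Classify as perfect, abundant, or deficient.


Proper divisors: 1
Sum = 1 = 1
1 < 593 → deficient

s(593) = 1 (deficient)


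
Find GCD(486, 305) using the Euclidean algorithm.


486 = 1 * 305 + 181
305 = 1 * 181 + 124
181 = 1 * 124 + 57
124 = 2 * 57 + 10
57 = 5 * 10 + 7
10 = 1 * 7 + 3
7 = 2 * 3 + 1
3 = 3 * 1 + 0
GCD = 1


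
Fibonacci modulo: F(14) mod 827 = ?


F(k) mod 827 for k=1..14:
1, 1, 2, 3, 5, 8, 13, 21, 34, 55, 89, 144, 233, 377
F(14) mod 827 = 377


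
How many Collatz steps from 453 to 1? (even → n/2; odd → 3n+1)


453 → 1360 → 680 → 340 → 170 → 85 → 256 → 128 → 64 → 32 → 16 → 8 → 4 → 2 → 1
Total steps = 14

14 steps


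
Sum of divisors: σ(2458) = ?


Divisors of 2458: 1, 2, 1229, 2458
Sum = 1 + 2 + 1229 + 2458 = 3690

σ(2458) = 3690


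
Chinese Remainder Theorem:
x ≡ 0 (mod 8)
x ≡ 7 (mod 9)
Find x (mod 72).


M = 8*9 = 72
M1 = M/8 = 9, M2 = M/9 = 8
M1^(-1) mod 8 = 1, M2^(-1) mod 9 = 8
x = 0*9*1 + 7*8*8 = 448
448 mod 72 = 16
Check: 16 mod 8 = 0 ✓, 16 mod 9 = 7 ✓

x ≡ 16 (mod 72)


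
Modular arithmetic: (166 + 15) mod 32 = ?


166 + 15 = 181
181 mod 32 = 21


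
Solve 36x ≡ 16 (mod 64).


GCD(36, 64) = 4 divides 16
Divide: 9x ≡ 4 (mod 16)
x ≡ 4 (mod 16)


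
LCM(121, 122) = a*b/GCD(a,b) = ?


GCD(121, 122) = 1
LCM = 121*122/1 = 14762/1 = 14762

LCM = 14762


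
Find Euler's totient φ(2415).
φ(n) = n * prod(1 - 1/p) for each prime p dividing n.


2415 = 3 × 5 × 7 × 23
Prime factors: 3, 5, 7, 23
φ(2415) = 2415 × (1-1/3) × (1-1/5) × (1-1/7) × (1-1/23)
= 2415 × 2/3 × 4/5 × 6/7 × 22/23 = 1056

φ(2415) = 1056


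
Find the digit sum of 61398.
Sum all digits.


6 + 1 + 3 + 9 + 8 = 27


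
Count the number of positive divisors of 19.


19 = 19^1
d(19) = (1+1) = 2

2 divisors


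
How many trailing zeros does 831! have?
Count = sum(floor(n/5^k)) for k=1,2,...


floor(831/5) = 166
floor(831/25) = 33
floor(831/125) = 6
floor(831/625) = 1
Total = 206

206 trailing zeros


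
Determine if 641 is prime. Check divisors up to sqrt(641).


Check divisors up to sqrt(641) = 25.3180
No divisors found.
641 is prime.

Yes, 641 is prime


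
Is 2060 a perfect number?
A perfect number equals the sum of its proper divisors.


Proper divisors of 2060: 1, 2, 4, 5, 10, 20, 103, 206, 412, 515, 1030
Sum = 1 + 2 + 4 + 5 + 10 + 20 + 103 + 206 + 412 + 515 + 1030 = 2308

No, 2060 is not perfect (2308 ≠ 2060)


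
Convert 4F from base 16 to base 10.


4F (base 16) = 79 (decimal)
79 (decimal) = 79 (base 10)


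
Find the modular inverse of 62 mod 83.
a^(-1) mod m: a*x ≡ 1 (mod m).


Use the extended Euclidean algorithm on (83, 62); each row r = 83*s + 62*t:
r=83, s=1, t=0
r=62, s=0, t=1
q=1: r=21, s=1, t=-1   [83*(1) + 62*(-1) = 21]
q=2: r=20, s=-2, t=3   [83*(-2) + 62*(3) = 20]
q=1: r=1, s=3, t=-4   [83*(3) + 62*(-4) = 1]
q=20: r=0, s=-62, t=83   [83*(-62) + 62*(83) = 0]
GCD = 1 with t = -4, so 62*(-4) ≡ 1 (mod 83)
Inverse = -4 mod 83 = 79
Check: 62 * 79 = 4898 ≡ 1 (mod 83)

62^(-1) ≡ 79 (mod 83)


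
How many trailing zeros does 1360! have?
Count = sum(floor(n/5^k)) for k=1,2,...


floor(1360/5) = 272
floor(1360/25) = 54
floor(1360/125) = 10
floor(1360/625) = 2
Total = 338

338 trailing zeros


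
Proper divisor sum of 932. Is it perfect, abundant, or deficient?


Proper divisors: 1, 2, 4, 233, 466
Sum = 1 + 2 + 4 + 233 + 466 = 706
706 < 932 → deficient

s(932) = 706 (deficient)


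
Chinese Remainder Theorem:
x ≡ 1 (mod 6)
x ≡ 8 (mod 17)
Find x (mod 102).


M = 6*17 = 102
M1 = M/6 = 17, M2 = M/17 = 6
M1^(-1) mod 6 = 5, M2^(-1) mod 17 = 3
x = 1*17*5 + 8*6*3 = 229
229 mod 102 = 25
Check: 25 mod 6 = 1 ✓, 25 mod 17 = 8 ✓

x ≡ 25 (mod 102)


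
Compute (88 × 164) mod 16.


88 × 164 = 14432
14432 mod 16 = 0


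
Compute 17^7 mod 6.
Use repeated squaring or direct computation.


17^1 mod 6 = 5
17^2 mod 6 = 1
17^3 mod 6 = 5
17^4 mod 6 = 1
17^5 mod 6 = 5
17^6 mod 6 = 1
17^7 mod 6 = 5


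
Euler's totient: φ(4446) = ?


4446 = 2 × 3^2 × 13 × 19
Prime factors: 2, 3, 13, 19
φ(4446) = 4446 × (1-1/2) × (1-1/3) × (1-1/13) × (1-1/19)
= 4446 × 1/2 × 2/3 × 12/13 × 18/19 = 1296

φ(4446) = 1296


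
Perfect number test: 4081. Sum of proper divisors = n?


Proper divisors of 4081: 1, 7, 11, 53, 77, 371, 583
Sum = 1 + 7 + 11 + 53 + 77 + 371 + 583 = 1103

No, 4081 is not perfect (1103 ≠ 4081)


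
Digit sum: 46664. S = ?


4 + 6 + 6 + 6 + 4 = 26


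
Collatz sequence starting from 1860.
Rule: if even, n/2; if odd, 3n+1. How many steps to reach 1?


1860 → 930 → 465 → 1396 → 698 → 349 → 1048 → 524 → 262 → 131 → 394 → 197 → 592 → 296 → 148 → 74 → 37 → 112 → 56 → 28 → 14 → 7 → 22 → 11 → 34 → 17 → 52 → 26 → 13 → 40 → 20 → 10 → 5 → 16 → 8 → 4 → 2 → 1
Total steps = 37

37 steps


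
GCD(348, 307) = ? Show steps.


348 = 1 * 307 + 41
307 = 7 * 41 + 20
41 = 2 * 20 + 1
20 = 20 * 1 + 0
GCD = 1


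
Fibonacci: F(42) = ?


Sequence: 1, 1, 2, 3, 5, 8, 13, 21, 34, 55, 89, 144, 233, 377, 610, 987, 1597, 2584, 4181, 6765, 10946, 17711, 28657, 46368, 75025, 121393, 196418, 317811, 514229, 832040, 1346269, 2178309, 3524578, 5702887, 9227465, 14930352, 24157817, 39088169, 63245986, 102334155, 165580141, 267914296
F(42) = 267914296


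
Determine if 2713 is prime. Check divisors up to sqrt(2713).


Check divisors up to sqrt(2713) = 52.0865
No divisors found.
2713 is prime.

Yes, 2713 is prime


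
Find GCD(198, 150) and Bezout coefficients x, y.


Tabular extended Euclidean (each row: r = 198*s + 150*t):
r=198, s=1, t=0
r=150, s=0, t=1
q=1: r=48, s=1, t=-1   [198*(1) + 150*(-1) = 48]
q=3: r=6, s=-3, t=4   [198*(-3) + 150*(4) = 6]
q=8: r=0, s=25, t=-33   [198*(25) + 150*(-33) = 0]
GCD = 6; from the row with r=6: x=-3, y=4
Check: 198*(-3) + 150*(4) = -594 + 600 = 6

GCD = 6, x = -3, y = 4


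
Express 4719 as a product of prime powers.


4719 / 3 = 1573
1573 / 11 = 143
143 / 11 = 13
13 / 13 = 1
4719 = 3 × 11^2 × 13


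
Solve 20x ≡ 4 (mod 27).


GCD(20, 27) = 1, unique solution
a^(-1) mod 27 = 23
x = 23 * 4 mod 27 = 11

x ≡ 11 (mod 27)


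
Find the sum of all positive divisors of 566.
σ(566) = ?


Divisors of 566: 1, 2, 283, 566
Sum = 1 + 2 + 283 + 566 = 852

σ(566) = 852


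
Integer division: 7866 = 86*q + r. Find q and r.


7866 = 86 * 91 + 40
Check: 7826 + 40 = 7866

q = 91, r = 40


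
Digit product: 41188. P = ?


4 × 1 × 1 × 8 × 8 = 256


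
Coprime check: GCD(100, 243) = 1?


Euclidean algorithm:
243 = 2 * 100 + 43
100 = 2 * 43 + 14
43 = 3 * 14 + 1
14 = 14 * 1 + 0
GCD(100, 243) = 1

Yes, coprime (GCD = 1)


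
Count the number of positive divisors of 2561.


2561 = 13^1 × 197^1
d(2561) = (1+1) × (1+1) = 4

4 divisors


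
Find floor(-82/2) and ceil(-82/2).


-82/2 = -41.0000
floor = -41
ceil = -41

floor = -41, ceil = -41


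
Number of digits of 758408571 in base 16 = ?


758408571 in base 16 = 2D34657B
Number of digits = 8

8 digits (base 16)


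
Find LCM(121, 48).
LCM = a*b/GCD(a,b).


GCD(121, 48) = 1
LCM = 121*48/1 = 5808/1 = 5808

LCM = 5808


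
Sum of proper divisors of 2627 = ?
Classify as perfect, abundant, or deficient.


Proper divisors: 1, 37, 71
Sum = 1 + 37 + 71 = 109
109 < 2627 → deficient

s(2627) = 109 (deficient)


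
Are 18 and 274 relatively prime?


Euclidean algorithm:
274 = 15 * 18 + 4
18 = 4 * 4 + 2
4 = 2 * 2 + 0
GCD(18, 274) = 2

No, not coprime (GCD = 2)


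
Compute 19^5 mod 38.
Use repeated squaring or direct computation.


19^1 mod 38 = 19
19^2 mod 38 = 19
19^3 mod 38 = 19
19^4 mod 38 = 19
19^5 mod 38 = 19


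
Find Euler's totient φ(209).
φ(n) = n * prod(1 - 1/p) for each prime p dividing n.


209 = 11 × 19
Prime factors: 11, 19
φ(209) = 209 × (1-1/11) × (1-1/19)
= 209 × 10/11 × 18/19 = 180

φ(209) = 180


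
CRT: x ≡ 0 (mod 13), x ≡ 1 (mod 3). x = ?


M = 13*3 = 39
M1 = M/13 = 3, M2 = M/3 = 13
M1^(-1) mod 13 = 9, M2^(-1) mod 3 = 1
x = 0*3*9 + 1*13*1 = 13
13 mod 39 = 13
Check: 13 mod 13 = 0 ✓, 13 mod 3 = 1 ✓

x ≡ 13 (mod 39)


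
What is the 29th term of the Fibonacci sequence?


Sequence: 1, 1, 2, 3, 5, 8, 13, 21, 34, 55, 89, 144, 233, 377, 610, 987, 1597, 2584, 4181, 6765, 10946, 17711, 28657, 46368, 75025, 121393, 196418, 317811, 514229
F(29) = 514229


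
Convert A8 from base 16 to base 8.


A8 (base 16) = 168 (decimal)
168 (decimal) = 250 (base 8)


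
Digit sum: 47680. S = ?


4 + 7 + 6 + 8 + 0 = 25


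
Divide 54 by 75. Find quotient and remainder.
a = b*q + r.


54 = 75 * 0 + 54
Check: 0 + 54 = 54

q = 0, r = 54


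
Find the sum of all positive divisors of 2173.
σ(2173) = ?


Divisors of 2173: 1, 41, 53, 2173
Sum = 1 + 41 + 53 + 2173 = 2268

σ(2173) = 2268


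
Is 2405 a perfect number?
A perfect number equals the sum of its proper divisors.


Proper divisors of 2405: 1, 5, 13, 37, 65, 185, 481
Sum = 1 + 5 + 13 + 37 + 65 + 185 + 481 = 787

No, 2405 is not perfect (787 ≠ 2405)


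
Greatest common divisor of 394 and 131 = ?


394 = 3 * 131 + 1
131 = 131 * 1 + 0
GCD = 1


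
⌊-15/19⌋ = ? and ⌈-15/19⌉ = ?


-15/19 = -0.7895
floor = -1
ceil = 0

floor = -1, ceil = 0


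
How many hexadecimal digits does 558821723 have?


558821723 in base 16 = 214EF15B
Number of digits = 8

8 digits (base 16)


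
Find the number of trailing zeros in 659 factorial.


floor(659/5) = 131
floor(659/25) = 26
floor(659/125) = 5
floor(659/625) = 1
Total = 163

163 trailing zeros


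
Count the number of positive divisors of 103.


103 = 103^1
d(103) = (1+1) = 2

2 divisors


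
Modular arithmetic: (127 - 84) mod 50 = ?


127 - 84 = 43
43 mod 50 = 43


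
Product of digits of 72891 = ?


7 × 2 × 8 × 9 × 1 = 1008


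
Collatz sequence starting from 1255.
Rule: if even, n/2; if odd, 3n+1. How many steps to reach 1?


1255 → 3766 → 1883 → 5650 → 2825 → 8476 → 4238 → 2119 → 6358 → 3179 → 9538 → 4769 → 14308 → 7154 → 3577 → 10732 → 5366 → 2683 → 8050 → 4025 → 12076 → 6038 → 3019 → 9058 → 4529 → 13588 → 6794 → 3397 → 10192 → 5096 → 2548 → 1274 → 637 → 1912 → 956 → 478 → 239 → 718 → 359 → 1078 → 539 → 1618 → 809 → 2428 → 1214 → 607 → 1822 → 911 → 2734 → 1367 → 4102 → 2051 → 6154 → 3077 → 9232 → 4616 → 2308 → 1154 → 577 → 1732 → 866 → 433 → 1300 → 650 → 325 → 976 → 488 → 244 → 122 → 61 → 184 → 92 → 46 → 23 → 70 → 35 → 106 → 53 → 160 → 80 → 40 → 20 → 10 → 5 → 16 → 8 → 4 → 2 → 1
Total steps = 88

88 steps


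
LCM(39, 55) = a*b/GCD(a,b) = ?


GCD(39, 55) = 1
LCM = 39*55/1 = 2145/1 = 2145

LCM = 2145


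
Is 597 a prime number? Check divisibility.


597 / 3 = 199 (exact division)
597 is NOT prime.

No, 597 is not prime


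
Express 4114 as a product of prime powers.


4114 / 2 = 2057
2057 / 11 = 187
187 / 11 = 17
17 / 17 = 1
4114 = 2 × 11^2 × 17


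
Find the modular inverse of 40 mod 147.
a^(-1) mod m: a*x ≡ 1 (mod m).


Use the extended Euclidean algorithm on (147, 40); each row r = 147*s + 40*t:
r=147, s=1, t=0
r=40, s=0, t=1
q=3: r=27, s=1, t=-3   [147*(1) + 40*(-3) = 27]
q=1: r=13, s=-1, t=4   [147*(-1) + 40*(4) = 13]
q=2: r=1, s=3, t=-11   [147*(3) + 40*(-11) = 1]
q=13: r=0, s=-40, t=147   [147*(-40) + 40*(147) = 0]
GCD = 1 with t = -11, so 40*(-11) ≡ 1 (mod 147)
Inverse = -11 mod 147 = 136
Check: 40 * 136 = 5440 ≡ 1 (mod 147)

40^(-1) ≡ 136 (mod 147)


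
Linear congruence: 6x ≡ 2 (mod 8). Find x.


GCD(6, 8) = 2 divides 2
Divide: 3x ≡ 1 (mod 4)
x ≡ 3 (mod 4)


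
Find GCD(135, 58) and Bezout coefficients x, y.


Tabular extended Euclidean (each row: r = 135*s + 58*t):
r=135, s=1, t=0
r=58, s=0, t=1
q=2: r=19, s=1, t=-2   [135*(1) + 58*(-2) = 19]
q=3: r=1, s=-3, t=7   [135*(-3) + 58*(7) = 1]
q=19: r=0, s=58, t=-135   [135*(58) + 58*(-135) = 0]
GCD = 1; from the row with r=1: x=-3, y=7
Check: 135*(-3) + 58*(7) = -405 + 406 = 1

GCD = 1, x = -3, y = 7


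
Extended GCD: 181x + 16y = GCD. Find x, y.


Tabular extended Euclidean (each row: r = 181*s + 16*t):
r=181, s=1, t=0
r=16, s=0, t=1
q=11: r=5, s=1, t=-11   [181*(1) + 16*(-11) = 5]
q=3: r=1, s=-3, t=34   [181*(-3) + 16*(34) = 1]
q=5: r=0, s=16, t=-181   [181*(16) + 16*(-181) = 0]
GCD = 1; from the row with r=1: x=-3, y=34
Check: 181*(-3) + 16*(34) = -543 + 544 = 1

GCD = 1, x = -3, y = 34


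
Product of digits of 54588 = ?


5 × 4 × 5 × 8 × 8 = 6400


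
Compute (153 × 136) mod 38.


153 × 136 = 20808
20808 mod 38 = 22


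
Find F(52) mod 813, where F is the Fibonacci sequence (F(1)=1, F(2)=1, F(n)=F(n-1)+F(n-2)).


F(k) mod 813 for k=1..52:
1, 1, 2, 3, 5, 8, 13, 21, 34, 55, 89, 144, 233, 377, 610, 174, 784, 145, 116, 261, 377, 638, 202, 27, 229, 256, 485, 741, 413, 341, 754, 282, 223, 505, 728, 420, 335, 755, 277, 219, 496, 715, 398, 300, 698, 185, 70, 255, 325, 580, 92, 672
F(52) mod 813 = 672


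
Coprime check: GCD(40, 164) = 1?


Euclidean algorithm:
164 = 4 * 40 + 4
40 = 10 * 4 + 0
GCD(40, 164) = 4

No, not coprime (GCD = 4)


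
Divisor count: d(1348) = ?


1348 = 2^2 × 337^1
d(1348) = (2+1) × (1+1) = 6

6 divisors


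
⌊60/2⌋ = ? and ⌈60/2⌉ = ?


60/2 = 30.0000
floor = 30
ceil = 30

floor = 30, ceil = 30


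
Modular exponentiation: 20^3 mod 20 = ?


20^1 mod 20 = 0
20^2 mod 20 = 0
20^3 mod 20 = 0


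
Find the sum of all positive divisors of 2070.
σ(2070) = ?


Divisors of 2070: 1, 2, 3, 5, 6, 9, 10, 15, 18, 23, 30, 45, 46, 69, 90, 115, 138, 207, 230, 345, 414, 690, 1035, 2070
Sum = 1 + 2 + 3 + 5 + 6 + 9 + 10 + 15 + 18 + 23 + 30 + 45 + 46 + 69 + 90 + 115 + 138 + 207 + 230 + 345 + 414 + 690 + 1035 + 2070 = 5616

σ(2070) = 5616


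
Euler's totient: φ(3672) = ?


3672 = 2^3 × 3^3 × 17
Prime factors: 2, 3, 17
φ(3672) = 3672 × (1-1/2) × (1-1/3) × (1-1/17)
= 3672 × 1/2 × 2/3 × 16/17 = 1152

φ(3672) = 1152


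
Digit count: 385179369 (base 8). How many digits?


385179369 in base 8 = 2675257351
Number of digits = 10

10 digits (base 8)


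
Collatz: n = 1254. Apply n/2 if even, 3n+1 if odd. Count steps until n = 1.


1254 → 627 → 1882 → 941 → 2824 → 1412 → 706 → 353 → 1060 → 530 → 265 → 796 → 398 → 199 → 598 → 299 → 898 → 449 → 1348 → 674 → 337 → 1012 → 506 → 253 → 760 → 380 → 190 → 95 → 286 → 143 → 430 → 215 → 646 → 323 → 970 → 485 → 1456 → 728 → 364 → 182 → 91 → 274 → 137 → 412 → 206 → 103 → 310 → 155 → 466 → 233 → 700 → 350 → 175 → 526 → 263 → 790 → 395 → 1186 → 593 → 1780 → 890 → 445 → 1336 → 668 → 334 → 167 → 502 → 251 → 754 → 377 → 1132 → 566 → 283 → 850 → 425 → 1276 → 638 → 319 → 958 → 479 → 1438 → 719 → 2158 → 1079 → 3238 → 1619 → 4858 → 2429 → 7288 → 3644 → 1822 → 911 → 2734 → 1367 → 4102 → 2051 → 6154 → 3077 → 9232 → 4616 → 2308 → 1154 → 577 → 1732 → 866 → 433 → 1300 → 650 → 325 → 976 → 488 → 244 → 122 → 61 → 184 → 92 → 46 → 23 → 70 → 35 → 106 → 53 → 160 → 80 → 40 → 20 → 10 → 5 → 16 → 8 → 4 → 2 → 1
Total steps = 132

132 steps


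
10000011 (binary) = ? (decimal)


10000011 (base 2) = 131 (decimal)
131 (decimal) = 131 (base 10)


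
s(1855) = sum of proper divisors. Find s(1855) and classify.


Proper divisors: 1, 5, 7, 35, 53, 265, 371
Sum = 1 + 5 + 7 + 35 + 53 + 265 + 371 = 737
737 < 1855 → deficient

s(1855) = 737 (deficient)


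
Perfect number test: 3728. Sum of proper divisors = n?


Proper divisors of 3728: 1, 2, 4, 8, 16, 233, 466, 932, 1864
Sum = 1 + 2 + 4 + 8 + 16 + 233 + 466 + 932 + 1864 = 3526

No, 3728 is not perfect (3526 ≠ 3728)


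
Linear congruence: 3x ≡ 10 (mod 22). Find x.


GCD(3, 22) = 1, unique solution
a^(-1) mod 22 = 15
x = 15 * 10 mod 22 = 18

x ≡ 18 (mod 22)


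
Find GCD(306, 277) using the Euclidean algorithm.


306 = 1 * 277 + 29
277 = 9 * 29 + 16
29 = 1 * 16 + 13
16 = 1 * 13 + 3
13 = 4 * 3 + 1
3 = 3 * 1 + 0
GCD = 1


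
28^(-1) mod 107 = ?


Use the extended Euclidean algorithm on (107, 28); each row r = 107*s + 28*t:
r=107, s=1, t=0
r=28, s=0, t=1
q=3: r=23, s=1, t=-3   [107*(1) + 28*(-3) = 23]
q=1: r=5, s=-1, t=4   [107*(-1) + 28*(4) = 5]
q=4: r=3, s=5, t=-19   [107*(5) + 28*(-19) = 3]
q=1: r=2, s=-6, t=23   [107*(-6) + 28*(23) = 2]
q=1: r=1, s=11, t=-42   [107*(11) + 28*(-42) = 1]
q=2: r=0, s=-28, t=107   [107*(-28) + 28*(107) = 0]
GCD = 1 with t = -42, so 28*(-42) ≡ 1 (mod 107)
Inverse = -42 mod 107 = 65
Check: 28 * 65 = 1820 ≡ 1 (mod 107)

28^(-1) ≡ 65 (mod 107)


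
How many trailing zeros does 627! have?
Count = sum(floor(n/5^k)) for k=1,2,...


floor(627/5) = 125
floor(627/25) = 25
floor(627/125) = 5
floor(627/625) = 1
Total = 156

156 trailing zeros


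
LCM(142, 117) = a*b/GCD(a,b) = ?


GCD(142, 117) = 1
LCM = 142*117/1 = 16614/1 = 16614

LCM = 16614


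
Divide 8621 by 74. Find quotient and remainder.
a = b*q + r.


8621 = 74 * 116 + 37
Check: 8584 + 37 = 8621

q = 116, r = 37


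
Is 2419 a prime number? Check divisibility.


2419 / 41 = 59 (exact division)
2419 is NOT prime.

No, 2419 is not prime


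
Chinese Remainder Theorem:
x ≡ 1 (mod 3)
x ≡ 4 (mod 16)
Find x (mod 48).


M = 3*16 = 48
M1 = M/3 = 16, M2 = M/16 = 3
M1^(-1) mod 3 = 1, M2^(-1) mod 16 = 11
x = 1*16*1 + 4*3*11 = 148
148 mod 48 = 4
Check: 4 mod 3 = 1 ✓, 4 mod 16 = 4 ✓

x ≡ 4 (mod 48)


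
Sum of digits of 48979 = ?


4 + 8 + 9 + 7 + 9 = 37


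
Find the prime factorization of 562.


562 / 2 = 281
281 / 281 = 1
562 = 2 × 281


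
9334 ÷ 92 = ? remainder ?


9334 = 92 * 101 + 42
Check: 9292 + 42 = 9334

q = 101, r = 42


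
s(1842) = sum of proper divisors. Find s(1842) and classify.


Proper divisors: 1, 2, 3, 6, 307, 614, 921
Sum = 1 + 2 + 3 + 6 + 307 + 614 + 921 = 1854
1854 > 1842 → abundant

s(1842) = 1854 (abundant)


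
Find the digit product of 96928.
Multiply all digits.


9 × 6 × 9 × 2 × 8 = 7776


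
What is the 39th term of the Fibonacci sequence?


Sequence: 1, 1, 2, 3, 5, 8, 13, 21, 34, 55, 89, 144, 233, 377, 610, 987, 1597, 2584, 4181, 6765, 10946, 17711, 28657, 46368, 75025, 121393, 196418, 317811, 514229, 832040, 1346269, 2178309, 3524578, 5702887, 9227465, 14930352, 24157817, 39088169, 63245986
F(39) = 63245986


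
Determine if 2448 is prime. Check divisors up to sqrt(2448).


2448 / 2 = 1224 (exact division)
2448 is NOT prime.

No, 2448 is not prime


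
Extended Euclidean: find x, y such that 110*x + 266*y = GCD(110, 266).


Tabular extended Euclidean (each row: r = 110*s + 266*t):
r=110, s=1, t=0
r=266, s=0, t=1
q=0: r=110, s=1, t=0   [110*(1) + 266*(0) = 110]
q=2: r=46, s=-2, t=1   [110*(-2) + 266*(1) = 46]
q=2: r=18, s=5, t=-2   [110*(5) + 266*(-2) = 18]
q=2: r=10, s=-12, t=5   [110*(-12) + 266*(5) = 10]
q=1: r=8, s=17, t=-7   [110*(17) + 266*(-7) = 8]
q=1: r=2, s=-29, t=12   [110*(-29) + 266*(12) = 2]
q=4: r=0, s=133, t=-55   [110*(133) + 266*(-55) = 0]
GCD = 2; from the row with r=2: x=-29, y=12
Check: 110*(-29) + 266*(12) = -3190 + 3192 = 2

GCD = 2, x = -29, y = 12


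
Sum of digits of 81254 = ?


8 + 1 + 2 + 5 + 4 = 20


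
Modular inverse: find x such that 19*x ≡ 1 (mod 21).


Use the extended Euclidean algorithm on (21, 19); each row r = 21*s + 19*t:
r=21, s=1, t=0
r=19, s=0, t=1
q=1: r=2, s=1, t=-1   [21*(1) + 19*(-1) = 2]
q=9: r=1, s=-9, t=10   [21*(-9) + 19*(10) = 1]
q=2: r=0, s=19, t=-21   [21*(19) + 19*(-21) = 0]
GCD = 1 with t = 10, so 19*(10) ≡ 1 (mod 21)
Inverse = 10 mod 21 = 10
Check: 19 * 10 = 190 ≡ 1 (mod 21)

19^(-1) ≡ 10 (mod 21)


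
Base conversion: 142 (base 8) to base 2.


142 (base 8) = 98 (decimal)
98 (decimal) = 1100010 (base 2)


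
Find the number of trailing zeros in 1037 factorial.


floor(1037/5) = 207
floor(1037/25) = 41
floor(1037/125) = 8
floor(1037/625) = 1
Total = 257

257 trailing zeros


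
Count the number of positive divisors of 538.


538 = 2^1 × 269^1
d(538) = (1+1) × (1+1) = 4

4 divisors


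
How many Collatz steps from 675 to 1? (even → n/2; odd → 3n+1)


675 → 2026 → 1013 → 3040 → 1520 → 760 → 380 → 190 → 95 → 286 → 143 → 430 → 215 → 646 → 323 → 970 → 485 → 1456 → 728 → 364 → 182 → 91 → 274 → 137 → 412 → 206 → 103 → 310 → 155 → 466 → 233 → 700 → 350 → 175 → 526 → 263 → 790 → 395 → 1186 → 593 → 1780 → 890 → 445 → 1336 → 668 → 334 → 167 → 502 → 251 → 754 → 377 → 1132 → 566 → 283 → 850 → 425 → 1276 → 638 → 319 → 958 → 479 → 1438 → 719 → 2158 → 1079 → 3238 → 1619 → 4858 → 2429 → 7288 → 3644 → 1822 → 911 → 2734 → 1367 → 4102 → 2051 → 6154 → 3077 → 9232 → 4616 → 2308 → 1154 → 577 → 1732 → 866 → 433 → 1300 → 650 → 325 → 976 → 488 → 244 → 122 → 61 → 184 → 92 → 46 → 23 → 70 → 35 → 106 → 53 → 160 → 80 → 40 → 20 → 10 → 5 → 16 → 8 → 4 → 2 → 1
Total steps = 113

113 steps


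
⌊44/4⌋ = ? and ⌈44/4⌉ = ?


44/4 = 11.0000
floor = 11
ceil = 11

floor = 11, ceil = 11


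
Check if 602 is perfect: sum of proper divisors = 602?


Proper divisors of 602: 1, 2, 7, 14, 43, 86, 301
Sum = 1 + 2 + 7 + 14 + 43 + 86 + 301 = 454

No, 602 is not perfect (454 ≠ 602)


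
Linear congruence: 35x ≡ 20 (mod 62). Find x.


GCD(35, 62) = 1, unique solution
a^(-1) mod 62 = 39
x = 39 * 20 mod 62 = 36

x ≡ 36 (mod 62)


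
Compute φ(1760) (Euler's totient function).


1760 = 2^5 × 5 × 11
Prime factors: 2, 5, 11
φ(1760) = 1760 × (1-1/2) × (1-1/5) × (1-1/11)
= 1760 × 1/2 × 4/5 × 10/11 = 640

φ(1760) = 640


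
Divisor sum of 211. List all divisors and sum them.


Divisors of 211: 1, 211
Sum = 1 + 211 = 212

σ(211) = 212


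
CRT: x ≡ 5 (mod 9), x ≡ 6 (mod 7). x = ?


M = 9*7 = 63
M1 = M/9 = 7, M2 = M/7 = 9
M1^(-1) mod 9 = 4, M2^(-1) mod 7 = 4
x = 5*7*4 + 6*9*4 = 356
356 mod 63 = 41
Check: 41 mod 9 = 5 ✓, 41 mod 7 = 6 ✓

x ≡ 41 (mod 63)


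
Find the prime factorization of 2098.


2098 / 2 = 1049
1049 / 1049 = 1
2098 = 2 × 1049


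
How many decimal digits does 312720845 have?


312720845 has 9 digits in base 10
floor(log10(312720845)) + 1 = floor(8.4952) + 1 = 9

9 digits (base 10)
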